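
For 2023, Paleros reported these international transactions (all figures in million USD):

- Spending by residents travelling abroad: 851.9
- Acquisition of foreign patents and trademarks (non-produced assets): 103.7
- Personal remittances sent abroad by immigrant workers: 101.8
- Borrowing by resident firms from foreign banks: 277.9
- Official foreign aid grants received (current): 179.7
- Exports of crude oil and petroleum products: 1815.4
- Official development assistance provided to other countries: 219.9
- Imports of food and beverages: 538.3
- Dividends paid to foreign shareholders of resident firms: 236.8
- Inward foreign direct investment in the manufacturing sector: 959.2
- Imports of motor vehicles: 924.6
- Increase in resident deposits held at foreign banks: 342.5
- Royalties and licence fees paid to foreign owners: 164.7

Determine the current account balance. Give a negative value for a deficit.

Goods: -538.3 - 924.6 + 1815.4 = 352.5
Services: -851.9 - 164.7 = -1016.6
Primary income: -236.8
Secondary income: -101.8 - 219.9 + 179.7 = -142.0
Current account = 352.5 + (-1016.6) + (-236.8) + (-142.0) = -1042.9
(Excluded from the current account — capital account: acquisition of foreign patents and trademarks (non-produced assets) 103.7; financial account: borrowing by resident firms from foreign banks 277.9, inward foreign direct investment in the manufacturing sector 959.2, increase in resident deposits held at foreign banks 342.5.)

-1042.9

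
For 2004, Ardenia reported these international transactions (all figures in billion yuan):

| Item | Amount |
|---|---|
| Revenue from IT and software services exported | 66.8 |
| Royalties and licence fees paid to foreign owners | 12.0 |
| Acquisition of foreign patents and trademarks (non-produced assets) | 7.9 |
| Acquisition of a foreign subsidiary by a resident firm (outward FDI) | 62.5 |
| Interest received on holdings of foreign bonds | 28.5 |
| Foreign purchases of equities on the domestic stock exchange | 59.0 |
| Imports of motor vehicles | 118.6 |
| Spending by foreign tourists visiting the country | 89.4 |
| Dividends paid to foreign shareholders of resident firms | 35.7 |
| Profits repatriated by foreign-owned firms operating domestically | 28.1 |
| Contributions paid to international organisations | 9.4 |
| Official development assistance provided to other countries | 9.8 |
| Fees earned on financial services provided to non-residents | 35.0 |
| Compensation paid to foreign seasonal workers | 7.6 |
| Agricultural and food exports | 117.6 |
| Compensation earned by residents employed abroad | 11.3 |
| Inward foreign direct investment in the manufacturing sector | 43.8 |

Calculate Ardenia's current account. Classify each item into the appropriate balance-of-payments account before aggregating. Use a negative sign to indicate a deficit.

Goods: -118.6 + 117.6 = -1.0
Services: 66.8 + 89.4 + 35.0 - 12.0 = 179.2
Primary income: -35.7 - 7.6 + 11.3 + 28.5 - 28.1 = -31.6
Secondary income: -9.8 - 9.4 = -19.2
Current account = (-1.0) + 179.2 + (-31.6) + (-19.2) = 127.4
(Excluded from the current account — capital account: acquisition of foreign patents and trademarks (non-produced assets) 7.9; financial account: acquisition of a foreign subsidiary by a resident firm (outward FDI) 62.5, foreign purchases of equities on the domestic stock exchange 59.0, inward foreign direct investment in the manufacturing sector 43.8.)

127.4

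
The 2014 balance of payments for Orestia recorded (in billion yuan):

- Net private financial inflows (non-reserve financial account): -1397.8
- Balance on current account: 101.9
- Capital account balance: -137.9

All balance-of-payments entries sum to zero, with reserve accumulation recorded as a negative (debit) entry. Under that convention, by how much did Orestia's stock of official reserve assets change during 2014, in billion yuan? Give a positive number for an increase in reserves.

Official reserve transactions balance = -(101.9 + (-137.9) + (-1397.8)) = 1433.8
An accumulation of reserves is recorded as a debit (negative entry), so the change in the stock of reserves is the negative of that balance.
Change in official reserves = -(1433.8) = -1433.8

-1433.8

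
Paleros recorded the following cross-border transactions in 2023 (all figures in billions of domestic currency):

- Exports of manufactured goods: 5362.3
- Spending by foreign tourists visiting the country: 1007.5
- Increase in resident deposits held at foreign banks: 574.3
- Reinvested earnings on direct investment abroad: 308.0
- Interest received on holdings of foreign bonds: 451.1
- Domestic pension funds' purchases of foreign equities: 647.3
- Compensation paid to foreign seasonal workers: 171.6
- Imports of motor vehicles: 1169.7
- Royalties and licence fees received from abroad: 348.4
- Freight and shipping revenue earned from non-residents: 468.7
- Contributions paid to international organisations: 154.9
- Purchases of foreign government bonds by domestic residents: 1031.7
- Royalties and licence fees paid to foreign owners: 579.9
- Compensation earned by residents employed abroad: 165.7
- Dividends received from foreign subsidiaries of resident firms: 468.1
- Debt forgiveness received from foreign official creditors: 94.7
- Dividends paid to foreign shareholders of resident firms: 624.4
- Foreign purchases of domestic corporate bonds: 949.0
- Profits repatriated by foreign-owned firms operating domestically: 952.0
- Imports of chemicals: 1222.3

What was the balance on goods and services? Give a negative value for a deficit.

4215.0

Goods: -1169.7 - 1222.3 + 5362.3 = 2970.3
Services: 468.7 - 579.9 + 1007.5 + 348.4 = 1244.7
Trade balance = 2970.3 + 1244.7 = 4215.0
(Excluded from the trade balance — financial account: increase in resident deposits held at foreign banks 574.3, domestic pension funds' purchases of foreign equities 647.3, purchases of foreign government bonds by domestic residents 1031.7, foreign purchases of domestic corporate bonds 949.0; primary income: reinvested earnings on direct investment abroad 308.0, interest received on holdings of foreign bonds 451.1, compensation paid to foreign seasonal workers 171.6, compensation earned by residents employed abroad 165.7, dividends received from foreign subsidiaries of resident firms 468.1, dividends paid to foreign shareholders of resident firms 624.4, profits repatriated by foreign-owned firms operating domestically 952.0; secondary income: contributions paid to international organisations 154.9; capital account: debt forgiveness received from foreign official creditors 94.7.)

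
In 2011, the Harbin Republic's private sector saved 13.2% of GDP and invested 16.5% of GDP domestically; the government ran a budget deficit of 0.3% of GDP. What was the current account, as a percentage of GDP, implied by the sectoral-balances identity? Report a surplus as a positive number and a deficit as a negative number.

By the sectoral-balances identity, CA = (S_private - I) + (T - G).
Private balance = 13.2 - 16.5 = -3.3
Government balance (T - G) = -0.3
CA = -3.3 + (-0.3) = -3.6

-3.6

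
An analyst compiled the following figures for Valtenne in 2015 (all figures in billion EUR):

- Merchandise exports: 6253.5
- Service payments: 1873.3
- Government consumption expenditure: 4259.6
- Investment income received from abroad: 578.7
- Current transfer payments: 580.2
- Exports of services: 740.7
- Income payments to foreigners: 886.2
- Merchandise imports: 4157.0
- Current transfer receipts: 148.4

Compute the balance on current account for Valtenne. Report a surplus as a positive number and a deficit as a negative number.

Goods balance = 6253.5 - 4157.0 = 2096.5
Services balance = 740.7 - 1873.3 = -1132.6
Trade balance (goods + services) = 2096.5 + (-1132.6) = 963.9
Net primary income = 578.7 - 886.2 = -307.5
Net secondary income = 148.4 - 580.2 = -431.8
Current account = 963.9 + (-307.5) + (-431.8) = 224.6

224.6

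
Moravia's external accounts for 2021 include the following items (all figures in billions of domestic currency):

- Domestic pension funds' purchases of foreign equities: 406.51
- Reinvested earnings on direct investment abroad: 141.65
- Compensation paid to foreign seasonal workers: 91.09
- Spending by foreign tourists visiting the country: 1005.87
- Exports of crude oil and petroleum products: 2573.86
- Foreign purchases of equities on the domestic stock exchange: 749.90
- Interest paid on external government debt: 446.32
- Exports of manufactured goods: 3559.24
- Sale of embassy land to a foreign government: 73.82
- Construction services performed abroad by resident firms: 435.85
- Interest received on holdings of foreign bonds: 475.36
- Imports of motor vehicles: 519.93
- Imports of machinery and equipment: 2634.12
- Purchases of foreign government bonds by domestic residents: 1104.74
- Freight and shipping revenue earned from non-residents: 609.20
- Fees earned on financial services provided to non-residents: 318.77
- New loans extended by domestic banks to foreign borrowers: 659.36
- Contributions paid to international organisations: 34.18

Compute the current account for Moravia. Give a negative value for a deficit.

Goods: 3559.24 - 519.93 - 2634.12 + 2573.86 = 2979.05
Services: 609.20 + 435.85 + 1005.87 + 318.77 = 2369.69
Primary income: 475.36 + 141.65 - 446.32 - 91.09 = 79.60
Secondary income: -34.18
Current account = 2979.05 + 2369.69 + 79.60 + (-34.18) = 5394.16
(Excluded from the current account — financial account: domestic pension funds' purchases of foreign equities 406.51, foreign purchases of equities on the domestic stock exchange 749.90, purchases of foreign government bonds by domestic residents 1104.74, new loans extended by domestic banks to foreign borrowers 659.36; capital account: sale of embassy land to a foreign government 73.82.)

5394.16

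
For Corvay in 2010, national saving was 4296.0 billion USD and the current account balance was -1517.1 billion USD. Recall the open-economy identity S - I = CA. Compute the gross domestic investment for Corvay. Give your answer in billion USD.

5813.1

I = S - CA = 4296.0 - (-1517.1) = 5813.1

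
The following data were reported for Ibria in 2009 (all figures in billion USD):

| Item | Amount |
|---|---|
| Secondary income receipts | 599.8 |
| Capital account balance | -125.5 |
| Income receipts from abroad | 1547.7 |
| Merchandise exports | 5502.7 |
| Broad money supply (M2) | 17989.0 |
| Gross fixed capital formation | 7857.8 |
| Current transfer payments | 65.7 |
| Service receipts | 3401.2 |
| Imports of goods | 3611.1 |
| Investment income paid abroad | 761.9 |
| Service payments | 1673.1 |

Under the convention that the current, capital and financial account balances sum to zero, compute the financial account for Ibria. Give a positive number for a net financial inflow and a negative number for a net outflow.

-4814.1

Goods balance = 5502.7 - 3611.1 = 1891.6
Services balance = 3401.2 - 1673.1 = 1728.1
Trade balance (goods + services) = 1891.6 + 1728.1 = 3619.7
Net primary income = 1547.7 - 761.9 = 785.8
Net secondary income = 599.8 - 65.7 = 534.1
Current account = 3619.7 + 785.8 + 534.1 = 4939.6
Financial account = -(4939.6 + (-125.5)) = -4814.1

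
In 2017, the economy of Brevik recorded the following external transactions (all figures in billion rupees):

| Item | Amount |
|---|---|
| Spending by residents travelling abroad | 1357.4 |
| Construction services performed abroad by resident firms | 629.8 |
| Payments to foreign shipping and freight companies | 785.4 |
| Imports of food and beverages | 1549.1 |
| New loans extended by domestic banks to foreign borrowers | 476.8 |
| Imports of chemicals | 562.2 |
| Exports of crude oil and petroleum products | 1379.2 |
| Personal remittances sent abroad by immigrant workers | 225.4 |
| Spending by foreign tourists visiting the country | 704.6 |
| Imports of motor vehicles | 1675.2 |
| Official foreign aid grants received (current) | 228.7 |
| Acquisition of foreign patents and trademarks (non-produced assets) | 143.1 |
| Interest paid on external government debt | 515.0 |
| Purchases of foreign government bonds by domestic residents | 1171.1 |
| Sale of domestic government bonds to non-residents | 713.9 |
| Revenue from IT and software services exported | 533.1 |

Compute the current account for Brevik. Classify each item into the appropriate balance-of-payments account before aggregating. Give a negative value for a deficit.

-3194.3

Goods: -1549.1 + 1379.2 - 1675.2 - 562.2 = -2407.3
Services: 533.1 - 785.4 - 1357.4 + 629.8 + 704.6 = -275.3
Primary income: -515.0
Secondary income: -225.4 + 228.7 = 3.3
Current account = (-2407.3) + (-275.3) + (-515.0) + 3.3 = -3194.3
(Excluded from the current account — financial account: new loans extended by domestic banks to foreign borrowers 476.8, purchases of foreign government bonds by domestic residents 1171.1, sale of domestic government bonds to non-residents 713.9; capital account: acquisition of foreign patents and trademarks (non-produced assets) 143.1.)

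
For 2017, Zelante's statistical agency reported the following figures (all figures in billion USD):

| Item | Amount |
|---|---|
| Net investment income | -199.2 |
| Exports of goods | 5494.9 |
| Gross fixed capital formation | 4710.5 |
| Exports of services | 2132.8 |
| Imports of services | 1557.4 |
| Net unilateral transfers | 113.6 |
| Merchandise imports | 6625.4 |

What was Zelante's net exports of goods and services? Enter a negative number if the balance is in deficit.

Goods balance = 5494.9 - 6625.4 = -1130.5
Services balance = 2132.8 - 1557.4 = 575.4
Trade balance (goods + services) = -1130.5 + 575.4 = -555.1

-555.1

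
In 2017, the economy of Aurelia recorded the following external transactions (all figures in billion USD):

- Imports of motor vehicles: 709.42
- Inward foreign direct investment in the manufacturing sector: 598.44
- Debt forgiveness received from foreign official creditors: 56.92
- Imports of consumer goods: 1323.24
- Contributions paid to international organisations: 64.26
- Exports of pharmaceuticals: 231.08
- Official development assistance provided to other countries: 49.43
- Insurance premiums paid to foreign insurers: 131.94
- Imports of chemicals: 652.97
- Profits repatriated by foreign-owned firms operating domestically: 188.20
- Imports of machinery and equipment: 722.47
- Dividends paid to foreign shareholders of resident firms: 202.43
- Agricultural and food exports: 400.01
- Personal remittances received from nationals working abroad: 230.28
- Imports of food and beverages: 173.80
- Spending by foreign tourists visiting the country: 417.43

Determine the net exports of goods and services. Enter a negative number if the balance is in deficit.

-2665.32

Goods: -652.97 - 173.80 + 231.08 - 1323.24 - 722.47 - 709.42 + 400.01 = -2950.81
Services: 417.43 - 131.94 = 285.49
Trade balance = -2950.81 + 285.49 = -2665.32
(Excluded from the trade balance — financial account: inward foreign direct investment in the manufacturing sector 598.44; capital account: debt forgiveness received from foreign official creditors 56.92; secondary income: contributions paid to international organisations 64.26, official development assistance provided to other countries 49.43, personal remittances received from nationals working abroad 230.28; primary income: profits repatriated by foreign-owned firms operating domestically 188.20, dividends paid to foreign shareholders of resident firms 202.43.)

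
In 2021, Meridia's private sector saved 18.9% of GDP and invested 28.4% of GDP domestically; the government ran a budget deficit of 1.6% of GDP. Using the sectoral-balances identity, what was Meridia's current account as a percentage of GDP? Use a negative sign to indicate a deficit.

-11.1

By the sectoral-balances identity, CA = (S_private - I) + (T - G).
Private balance = 18.9 - 28.4 = -9.5
Government balance (T - G) = -1.6
CA = -9.5 + (-1.6) = -11.1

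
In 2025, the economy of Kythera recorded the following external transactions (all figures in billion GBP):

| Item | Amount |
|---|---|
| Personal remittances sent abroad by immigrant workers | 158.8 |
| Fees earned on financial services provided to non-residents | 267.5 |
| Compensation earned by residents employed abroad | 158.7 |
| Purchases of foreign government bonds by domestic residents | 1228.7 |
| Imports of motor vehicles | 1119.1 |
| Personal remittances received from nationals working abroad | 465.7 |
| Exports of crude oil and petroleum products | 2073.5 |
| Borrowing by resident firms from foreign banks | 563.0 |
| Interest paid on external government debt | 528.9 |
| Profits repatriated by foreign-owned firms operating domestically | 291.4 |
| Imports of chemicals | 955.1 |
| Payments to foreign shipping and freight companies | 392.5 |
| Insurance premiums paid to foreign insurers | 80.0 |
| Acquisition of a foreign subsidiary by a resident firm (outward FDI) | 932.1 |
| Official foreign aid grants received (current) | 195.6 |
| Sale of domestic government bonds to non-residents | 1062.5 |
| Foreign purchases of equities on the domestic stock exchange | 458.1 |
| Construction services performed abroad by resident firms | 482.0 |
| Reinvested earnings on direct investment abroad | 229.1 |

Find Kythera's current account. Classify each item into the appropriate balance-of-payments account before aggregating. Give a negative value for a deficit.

Goods: 2073.5 - 1119.1 - 955.1 = -0.7
Services: 482.0 + 267.5 - 392.5 - 80.0 = 277.0
Primary income: -291.4 + 158.7 + 229.1 - 528.9 = -432.5
Secondary income: -158.8 + 195.6 + 465.7 = 502.5
Current account = (-0.7) + 277.0 + (-432.5) + 502.5 = 346.3
(Excluded from the current account — financial account: purchases of foreign government bonds by domestic residents 1228.7, borrowing by resident firms from foreign banks 563.0, acquisition of a foreign subsidiary by a resident firm (outward FDI) 932.1, sale of domestic government bonds to non-residents 1062.5, foreign purchases of equities on the domestic stock exchange 458.1.)

346.3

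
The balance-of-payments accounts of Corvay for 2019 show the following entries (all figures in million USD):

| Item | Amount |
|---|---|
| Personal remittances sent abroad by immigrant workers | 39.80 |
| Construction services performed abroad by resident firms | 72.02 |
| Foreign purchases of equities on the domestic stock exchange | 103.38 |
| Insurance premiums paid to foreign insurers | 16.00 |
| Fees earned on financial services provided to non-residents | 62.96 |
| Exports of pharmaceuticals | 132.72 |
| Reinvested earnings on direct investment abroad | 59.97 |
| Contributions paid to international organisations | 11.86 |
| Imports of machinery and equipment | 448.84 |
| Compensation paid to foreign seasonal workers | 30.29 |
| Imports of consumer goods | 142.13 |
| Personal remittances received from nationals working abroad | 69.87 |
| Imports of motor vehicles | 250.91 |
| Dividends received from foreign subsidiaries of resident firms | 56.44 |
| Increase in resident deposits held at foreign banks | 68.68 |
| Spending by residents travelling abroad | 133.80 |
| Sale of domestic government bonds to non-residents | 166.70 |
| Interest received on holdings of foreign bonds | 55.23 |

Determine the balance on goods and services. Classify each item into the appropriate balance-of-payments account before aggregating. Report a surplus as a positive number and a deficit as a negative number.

Goods: 132.72 - 142.13 - 250.91 - 448.84 = -709.16
Services: -16.00 - 133.80 + 62.96 + 72.02 = -14.82
Trade balance = -709.16 + (-14.82) = -723.98
(Excluded from the trade balance — secondary income: personal remittances sent abroad by immigrant workers 39.80, contributions paid to international organisations 11.86, personal remittances received from nationals working abroad 69.87; financial account: foreign purchases of equities on the domestic stock exchange 103.38, increase in resident deposits held at foreign banks 68.68, sale of domestic government bonds to non-residents 166.70; primary income: reinvested earnings on direct investment abroad 59.97, compensation paid to foreign seasonal workers 30.29, dividends received from foreign subsidiaries of resident firms 56.44, interest received on holdings of foreign bonds 55.23.)

-723.98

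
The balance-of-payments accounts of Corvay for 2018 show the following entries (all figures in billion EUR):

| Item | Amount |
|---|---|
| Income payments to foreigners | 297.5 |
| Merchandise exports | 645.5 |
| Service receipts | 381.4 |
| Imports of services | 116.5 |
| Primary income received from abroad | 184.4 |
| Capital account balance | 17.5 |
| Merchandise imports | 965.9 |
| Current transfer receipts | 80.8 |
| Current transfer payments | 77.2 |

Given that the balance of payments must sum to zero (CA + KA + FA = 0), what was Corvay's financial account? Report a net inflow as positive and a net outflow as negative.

Goods balance = 645.5 - 965.9 = -320.4
Services balance = 381.4 - 116.5 = 264.9
Trade balance (goods + services) = -320.4 + 264.9 = -55.5
Net primary income = 184.4 - 297.5 = -113.1
Net secondary income = 80.8 - 77.2 = 3.6
Current account = -55.5 + (-113.1) + 3.6 = -165.0
Financial account = -(-165.0 + 17.5) = 147.5

147.5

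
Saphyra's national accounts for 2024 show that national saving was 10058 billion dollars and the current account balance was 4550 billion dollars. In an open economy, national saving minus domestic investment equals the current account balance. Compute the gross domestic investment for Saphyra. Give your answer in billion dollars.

I = S - CA = 10058 - 4550 = 5508

5508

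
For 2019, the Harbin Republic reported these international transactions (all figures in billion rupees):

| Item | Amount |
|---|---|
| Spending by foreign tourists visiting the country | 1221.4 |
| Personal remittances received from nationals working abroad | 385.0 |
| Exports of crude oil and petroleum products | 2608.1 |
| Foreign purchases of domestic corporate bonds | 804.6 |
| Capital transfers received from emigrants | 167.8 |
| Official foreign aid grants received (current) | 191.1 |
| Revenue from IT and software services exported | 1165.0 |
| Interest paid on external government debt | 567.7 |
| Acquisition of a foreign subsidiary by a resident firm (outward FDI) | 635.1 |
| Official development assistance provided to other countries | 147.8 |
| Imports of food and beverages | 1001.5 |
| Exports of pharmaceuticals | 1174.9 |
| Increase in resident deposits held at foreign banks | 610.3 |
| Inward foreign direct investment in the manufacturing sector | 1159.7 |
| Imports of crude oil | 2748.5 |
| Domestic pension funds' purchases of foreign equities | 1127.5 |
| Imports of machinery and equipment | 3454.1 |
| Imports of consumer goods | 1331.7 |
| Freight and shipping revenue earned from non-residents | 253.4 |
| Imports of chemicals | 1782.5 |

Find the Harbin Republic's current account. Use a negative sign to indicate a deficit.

-4034.9

Goods: 2608.1 - 1331.7 - 2748.5 - 1001.5 + 1174.9 - 3454.1 - 1782.5 = -6535.3
Services: 253.4 + 1165.0 + 1221.4 = 2639.8
Primary income: -567.7
Secondary income: 191.1 + 385.0 - 147.8 = 428.3
Current account = (-6535.3) + 2639.8 + (-567.7) + 428.3 = -4034.9
(Excluded from the current account — financial account: foreign purchases of domestic corporate bonds 804.6, acquisition of a foreign subsidiary by a resident firm (outward FDI) 635.1, increase in resident deposits held at foreign banks 610.3, inward foreign direct investment in the manufacturing sector 1159.7, domestic pension funds' purchases of foreign equities 1127.5; capital account: capital transfers received from emigrants 167.8.)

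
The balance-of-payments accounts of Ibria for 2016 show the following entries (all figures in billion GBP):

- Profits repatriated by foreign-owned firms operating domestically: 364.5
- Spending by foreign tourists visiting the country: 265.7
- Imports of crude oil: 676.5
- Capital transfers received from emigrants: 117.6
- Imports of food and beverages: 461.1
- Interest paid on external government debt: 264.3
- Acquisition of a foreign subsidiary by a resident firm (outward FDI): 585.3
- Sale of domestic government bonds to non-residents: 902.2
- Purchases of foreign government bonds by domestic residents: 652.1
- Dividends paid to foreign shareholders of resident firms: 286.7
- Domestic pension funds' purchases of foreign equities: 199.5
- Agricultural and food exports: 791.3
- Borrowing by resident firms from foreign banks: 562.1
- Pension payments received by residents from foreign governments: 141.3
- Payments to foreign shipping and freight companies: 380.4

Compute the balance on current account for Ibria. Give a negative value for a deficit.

Goods: -676.5 - 461.1 + 791.3 = -346.3
Services: -380.4 + 265.7 = -114.7
Primary income: -264.3 - 286.7 - 364.5 = -915.5
Secondary income: 141.3
Current account = (-346.3) + (-114.7) + (-915.5) + 141.3 = -1235.2
(Excluded from the current account — capital account: capital transfers received from emigrants 117.6; financial account: acquisition of a foreign subsidiary by a resident firm (outward FDI) 585.3, sale of domestic government bonds to non-residents 902.2, purchases of foreign government bonds by domestic residents 652.1, domestic pension funds' purchases of foreign equities 199.5, borrowing by resident firms from foreign banks 562.1.)

-1235.2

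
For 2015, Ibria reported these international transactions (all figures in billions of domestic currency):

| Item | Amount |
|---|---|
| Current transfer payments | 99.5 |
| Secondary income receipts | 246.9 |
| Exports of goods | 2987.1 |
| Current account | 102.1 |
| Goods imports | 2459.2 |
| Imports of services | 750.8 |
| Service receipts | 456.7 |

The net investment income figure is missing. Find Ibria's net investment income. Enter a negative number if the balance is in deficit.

Current account = goods balance + services balance + net primary income + net secondary income
Sum of the known components = 381.2
Net investment income = CA - (known components) = 102.1 - 381.2 = -279.1

-279.1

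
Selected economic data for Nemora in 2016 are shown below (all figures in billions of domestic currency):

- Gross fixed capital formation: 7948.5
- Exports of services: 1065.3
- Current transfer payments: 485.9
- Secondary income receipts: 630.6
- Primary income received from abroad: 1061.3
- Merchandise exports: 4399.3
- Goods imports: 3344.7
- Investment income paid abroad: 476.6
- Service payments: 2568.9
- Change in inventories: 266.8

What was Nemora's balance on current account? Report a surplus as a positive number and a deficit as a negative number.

Goods balance = 4399.3 - 3344.7 = 1054.6
Services balance = 1065.3 - 2568.9 = -1503.6
Trade balance (goods + services) = 1054.6 + (-1503.6) = -449.0
Net primary income = 1061.3 - 476.6 = 584.7
Net secondary income = 630.6 - 485.9 = 144.7
Current account = -449.0 + 584.7 + 144.7 = 280.4

280.4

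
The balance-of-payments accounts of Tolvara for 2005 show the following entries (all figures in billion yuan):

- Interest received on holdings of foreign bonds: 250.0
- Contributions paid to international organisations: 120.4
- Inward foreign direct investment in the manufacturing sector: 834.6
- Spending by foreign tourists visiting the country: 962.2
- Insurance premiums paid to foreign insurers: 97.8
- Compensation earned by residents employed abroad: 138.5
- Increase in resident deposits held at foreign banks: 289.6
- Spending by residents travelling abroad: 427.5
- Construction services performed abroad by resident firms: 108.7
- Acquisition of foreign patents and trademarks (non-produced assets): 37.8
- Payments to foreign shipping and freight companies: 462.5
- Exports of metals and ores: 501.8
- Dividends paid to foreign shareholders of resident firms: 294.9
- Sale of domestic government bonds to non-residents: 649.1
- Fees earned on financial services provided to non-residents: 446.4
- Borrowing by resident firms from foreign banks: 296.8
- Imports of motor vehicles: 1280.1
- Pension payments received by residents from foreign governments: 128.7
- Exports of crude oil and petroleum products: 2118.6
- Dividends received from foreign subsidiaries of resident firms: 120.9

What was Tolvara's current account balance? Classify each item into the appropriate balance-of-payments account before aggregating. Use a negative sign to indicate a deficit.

Goods: 501.8 + 2118.6 - 1280.1 = 1340.3
Services: 962.2 + 108.7 - 427.5 + 446.4 - 462.5 - 97.8 = 529.5
Primary income: -294.9 + 250.0 + 138.5 + 120.9 = 214.5
Secondary income: 128.7 - 120.4 = 8.3
Current account = 1340.3 + 529.5 + 214.5 + 8.3 = 2092.6
(Excluded from the current account — financial account: inward foreign direct investment in the manufacturing sector 834.6, increase in resident deposits held at foreign banks 289.6, sale of domestic government bonds to non-residents 649.1, borrowing by resident firms from foreign banks 296.8; capital account: acquisition of foreign patents and trademarks (non-produced assets) 37.8.)

2092.6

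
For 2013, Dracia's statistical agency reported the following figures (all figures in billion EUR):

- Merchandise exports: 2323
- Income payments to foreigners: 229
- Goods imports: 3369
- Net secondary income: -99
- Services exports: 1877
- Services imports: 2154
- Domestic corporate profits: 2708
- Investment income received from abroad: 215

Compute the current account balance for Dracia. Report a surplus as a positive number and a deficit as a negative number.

-1436

Goods balance = 2323 - 3369 = -1046
Services balance = 1877 - 2154 = -277
Trade balance (goods + services) = -1046 + (-277) = -1323
Net primary income = 215 - 229 = -14
Net secondary income = -99
Current account = -1323 + (-14) + (-99) = -1436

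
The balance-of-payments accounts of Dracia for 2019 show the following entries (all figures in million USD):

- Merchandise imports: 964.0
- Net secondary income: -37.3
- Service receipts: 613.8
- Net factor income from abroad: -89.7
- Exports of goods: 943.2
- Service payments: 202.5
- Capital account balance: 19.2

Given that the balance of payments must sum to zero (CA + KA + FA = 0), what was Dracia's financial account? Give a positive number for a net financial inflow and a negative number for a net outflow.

-282.7

Goods balance = 943.2 - 964.0 = -20.8
Services balance = 613.8 - 202.5 = 411.3
Trade balance (goods + services) = -20.8 + 411.3 = 390.5
Net primary income = -89.7
Net secondary income = -37.3
Current account = 390.5 + (-89.7) + (-37.3) = 263.5
Financial account = -(263.5 + 19.2) = -282.7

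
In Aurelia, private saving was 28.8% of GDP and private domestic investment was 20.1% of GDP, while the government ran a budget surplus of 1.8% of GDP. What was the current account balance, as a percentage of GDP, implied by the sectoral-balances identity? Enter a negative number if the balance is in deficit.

By the sectoral-balances identity, CA = (S_private - I) + (T - G).
Private balance = 28.8 - 20.1 = 8.7
Government balance (T - G) = 1.8
CA = 8.7 + 1.8 = 10.5

10.5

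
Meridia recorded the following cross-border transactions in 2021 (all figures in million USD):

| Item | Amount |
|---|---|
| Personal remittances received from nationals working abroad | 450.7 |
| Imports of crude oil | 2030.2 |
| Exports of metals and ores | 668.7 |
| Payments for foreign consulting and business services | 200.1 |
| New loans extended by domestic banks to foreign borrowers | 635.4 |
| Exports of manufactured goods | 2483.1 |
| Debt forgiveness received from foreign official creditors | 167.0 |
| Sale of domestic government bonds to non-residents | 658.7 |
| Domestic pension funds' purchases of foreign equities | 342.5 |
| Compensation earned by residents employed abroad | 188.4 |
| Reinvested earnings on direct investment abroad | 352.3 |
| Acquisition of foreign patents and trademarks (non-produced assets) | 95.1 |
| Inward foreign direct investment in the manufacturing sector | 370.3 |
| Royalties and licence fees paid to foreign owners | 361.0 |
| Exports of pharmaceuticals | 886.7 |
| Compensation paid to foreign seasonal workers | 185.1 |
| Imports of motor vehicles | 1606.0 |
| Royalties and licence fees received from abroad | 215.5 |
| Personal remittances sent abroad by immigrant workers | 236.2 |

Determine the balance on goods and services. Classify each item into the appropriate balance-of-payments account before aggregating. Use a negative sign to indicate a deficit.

Goods: 886.7 - 1606.0 + 668.7 - 2030.2 + 2483.1 = 402.3
Services: 215.5 - 361.0 - 200.1 = -345.6
Trade balance = 402.3 + (-345.6) = 56.7
(Excluded from the trade balance — secondary income: personal remittances received from nationals working abroad 450.7, personal remittances sent abroad by immigrant workers 236.2; financial account: new loans extended by domestic banks to foreign borrowers 635.4, sale of domestic government bonds to non-residents 658.7, domestic pension funds' purchases of foreign equities 342.5, inward foreign direct investment in the manufacturing sector 370.3; capital account: debt forgiveness received from foreign official creditors 167.0, acquisition of foreign patents and trademarks (non-produced assets) 95.1; primary income: compensation earned by residents employed abroad 188.4, reinvested earnings on direct investment abroad 352.3, compensation paid to foreign seasonal workers 185.1.)

56.7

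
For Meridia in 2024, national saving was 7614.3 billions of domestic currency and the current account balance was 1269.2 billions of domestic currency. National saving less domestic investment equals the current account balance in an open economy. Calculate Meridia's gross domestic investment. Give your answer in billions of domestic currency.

6345.1

I = S - CA = 7614.3 - 1269.2 = 6345.1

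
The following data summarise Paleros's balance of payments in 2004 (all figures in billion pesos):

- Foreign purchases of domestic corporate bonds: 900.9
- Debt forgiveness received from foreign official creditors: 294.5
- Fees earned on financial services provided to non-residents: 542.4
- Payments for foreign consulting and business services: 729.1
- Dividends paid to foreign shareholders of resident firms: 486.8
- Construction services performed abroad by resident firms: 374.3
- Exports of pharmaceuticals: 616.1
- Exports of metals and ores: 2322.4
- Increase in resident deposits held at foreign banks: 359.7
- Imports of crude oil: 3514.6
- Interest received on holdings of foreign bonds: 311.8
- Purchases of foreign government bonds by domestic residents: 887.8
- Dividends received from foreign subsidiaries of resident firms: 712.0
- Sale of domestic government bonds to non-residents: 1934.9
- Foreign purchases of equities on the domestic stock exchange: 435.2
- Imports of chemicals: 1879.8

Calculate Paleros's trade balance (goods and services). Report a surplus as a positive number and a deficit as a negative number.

-2268.3

Goods: 616.1 - 3514.6 - 1879.8 + 2322.4 = -2455.9
Services: -729.1 + 542.4 + 374.3 = 187.6
Trade balance = -2455.9 + 187.6 = -2268.3
(Excluded from the trade balance — financial account: foreign purchases of domestic corporate bonds 900.9, increase in resident deposits held at foreign banks 359.7, purchases of foreign government bonds by domestic residents 887.8, sale of domestic government bonds to non-residents 1934.9, foreign purchases of equities on the domestic stock exchange 435.2; capital account: debt forgiveness received from foreign official creditors 294.5; primary income: dividends paid to foreign shareholders of resident firms 486.8, interest received on holdings of foreign bonds 311.8, dividends received from foreign subsidiaries of resident firms 712.0.)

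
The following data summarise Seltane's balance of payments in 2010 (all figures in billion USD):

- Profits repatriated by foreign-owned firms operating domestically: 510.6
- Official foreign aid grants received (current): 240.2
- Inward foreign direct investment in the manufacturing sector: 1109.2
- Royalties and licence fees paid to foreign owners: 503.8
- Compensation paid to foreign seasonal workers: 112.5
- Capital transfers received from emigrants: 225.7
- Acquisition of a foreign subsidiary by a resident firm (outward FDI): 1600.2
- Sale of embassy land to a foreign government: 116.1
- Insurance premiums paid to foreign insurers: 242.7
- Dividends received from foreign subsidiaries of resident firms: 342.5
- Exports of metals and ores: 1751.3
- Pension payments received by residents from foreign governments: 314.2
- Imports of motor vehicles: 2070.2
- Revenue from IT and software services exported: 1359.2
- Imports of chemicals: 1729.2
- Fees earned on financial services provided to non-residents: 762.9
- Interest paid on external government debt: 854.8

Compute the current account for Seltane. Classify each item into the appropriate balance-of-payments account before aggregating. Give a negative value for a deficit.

Goods: 1751.3 - 1729.2 - 2070.2 = -2048.1
Services: -503.8 - 242.7 + 1359.2 + 762.9 = 1375.6
Primary income: 342.5 - 854.8 - 510.6 - 112.5 = -1135.4
Secondary income: 314.2 + 240.2 = 554.4
Current account = (-2048.1) + 1375.6 + (-1135.4) + 554.4 = -1253.5
(Excluded from the current account — financial account: inward foreign direct investment in the manufacturing sector 1109.2, acquisition of a foreign subsidiary by a resident firm (outward FDI) 1600.2; capital account: capital transfers received from emigrants 225.7, sale of embassy land to a foreign government 116.1.)

-1253.5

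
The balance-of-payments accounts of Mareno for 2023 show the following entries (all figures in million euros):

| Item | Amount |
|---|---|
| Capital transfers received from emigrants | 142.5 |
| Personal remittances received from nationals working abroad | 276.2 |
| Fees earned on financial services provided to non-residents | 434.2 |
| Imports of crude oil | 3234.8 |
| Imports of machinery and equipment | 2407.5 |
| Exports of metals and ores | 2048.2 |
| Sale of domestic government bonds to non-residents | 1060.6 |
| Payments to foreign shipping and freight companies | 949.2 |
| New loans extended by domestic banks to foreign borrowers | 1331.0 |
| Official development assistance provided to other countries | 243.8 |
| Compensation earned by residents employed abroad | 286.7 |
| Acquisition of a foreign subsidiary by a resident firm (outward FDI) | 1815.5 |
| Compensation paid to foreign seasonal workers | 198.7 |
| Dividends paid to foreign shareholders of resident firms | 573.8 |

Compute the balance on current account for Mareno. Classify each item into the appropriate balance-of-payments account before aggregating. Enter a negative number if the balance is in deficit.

-4562.5

Goods: 2048.2 - 2407.5 - 3234.8 = -3594.1
Services: 434.2 - 949.2 = -515.0
Primary income: -573.8 + 286.7 - 198.7 = -485.8
Secondary income: -243.8 + 276.2 = 32.4
Current account = (-3594.1) + (-515.0) + (-485.8) + 32.4 = -4562.5
(Excluded from the current account — capital account: capital transfers received from emigrants 142.5; financial account: sale of domestic government bonds to non-residents 1060.6, new loans extended by domestic banks to foreign borrowers 1331.0, acquisition of a foreign subsidiary by a resident firm (outward FDI) 1815.5.)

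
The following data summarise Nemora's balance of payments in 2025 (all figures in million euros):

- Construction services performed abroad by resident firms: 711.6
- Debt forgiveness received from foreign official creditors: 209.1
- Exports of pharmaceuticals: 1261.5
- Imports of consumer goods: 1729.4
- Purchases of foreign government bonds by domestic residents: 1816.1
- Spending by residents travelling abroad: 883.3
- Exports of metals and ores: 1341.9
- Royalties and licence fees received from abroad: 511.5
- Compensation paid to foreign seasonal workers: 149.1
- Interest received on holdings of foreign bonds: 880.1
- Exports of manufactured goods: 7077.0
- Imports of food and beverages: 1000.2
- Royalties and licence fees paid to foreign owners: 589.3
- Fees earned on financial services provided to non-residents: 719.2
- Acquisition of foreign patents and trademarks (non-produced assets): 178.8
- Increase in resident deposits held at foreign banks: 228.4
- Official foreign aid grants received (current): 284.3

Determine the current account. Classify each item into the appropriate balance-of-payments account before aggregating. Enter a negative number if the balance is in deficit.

8435.8

Goods: -1729.4 - 1000.2 + 1341.9 + 1261.5 + 7077.0 = 6950.8
Services: 719.2 + 511.5 - 589.3 - 883.3 + 711.6 = 469.7
Primary income: 880.1 - 149.1 = 731.0
Secondary income: 284.3
Current account = 6950.8 + 469.7 + 731.0 + 284.3 = 8435.8
(Excluded from the current account — capital account: debt forgiveness received from foreign official creditors 209.1, acquisition of foreign patents and trademarks (non-produced assets) 178.8; financial account: purchases of foreign government bonds by domestic residents 1816.1, increase in resident deposits held at foreign banks 228.4.)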